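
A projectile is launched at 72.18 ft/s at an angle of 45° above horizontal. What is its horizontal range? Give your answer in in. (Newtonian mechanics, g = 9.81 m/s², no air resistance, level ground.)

v₀ = 72.18 ft/s × 0.3048 = 22.00046 m/s
R = v₀² × sin(2θ) / g = 22.00046² × sin(2 × 45°) / 9.81 = 484.0202 × 1.0 / 9.81 = 49.33947 m
R = 49.33947 m / 0.0254 = 1942 in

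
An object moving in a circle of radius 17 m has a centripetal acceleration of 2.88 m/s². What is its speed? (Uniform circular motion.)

v = √(a_c × r) = √(2.88 × 17) = 7.0 m/s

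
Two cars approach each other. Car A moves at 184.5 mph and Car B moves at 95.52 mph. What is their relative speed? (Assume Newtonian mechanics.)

v_rel = v_A + v_B = 184.5 + 95.52 = 280.02 mph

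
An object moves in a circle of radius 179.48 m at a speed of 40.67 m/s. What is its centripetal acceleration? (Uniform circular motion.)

a_c = v²/r = 40.67²/179.48 = 1654.0489/179.48 = 9.22 m/s²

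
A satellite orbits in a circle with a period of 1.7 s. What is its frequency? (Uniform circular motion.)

f = 1/T = 1/1.7 = 0.5882 Hz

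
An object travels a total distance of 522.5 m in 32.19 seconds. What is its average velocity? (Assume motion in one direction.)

v_avg = Δd / Δt = 522.5 / 32.19 = 16.23 m/s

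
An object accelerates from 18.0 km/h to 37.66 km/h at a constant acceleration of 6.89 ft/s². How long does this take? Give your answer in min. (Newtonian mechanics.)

v₀ = 18.0 km/h × 0.2777777777777778 = 5.0 m/s
v = 37.66 km/h × 0.2777777777777778 = 10.4611 m/s
a = 6.89 ft/s² × 0.3048 = 2.10007 m/s²
t = (v - v₀) / a = (10.4611 - 5.0) / 2.10007 = 2.60044 s
t = 2.60044 s / 60.0 = 0.04334 min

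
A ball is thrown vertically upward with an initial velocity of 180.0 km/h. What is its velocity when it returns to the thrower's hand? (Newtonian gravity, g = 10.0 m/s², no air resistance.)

By conservation of energy (no air resistance), the ball returns to the throw height with the same speed as launch, but directed downward.
|v_ground| = v₀ = 180.0 km/h
v_ground = 180.0 km/h (downward)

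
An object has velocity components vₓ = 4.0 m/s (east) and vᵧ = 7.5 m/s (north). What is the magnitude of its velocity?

|v| = √(vₓ² + vᵧ²) = √(4.0² + 7.5²) = √(72.25) = 8.5 m/s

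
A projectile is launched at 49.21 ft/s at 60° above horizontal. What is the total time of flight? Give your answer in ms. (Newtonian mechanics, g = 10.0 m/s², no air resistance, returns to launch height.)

v₀ = 49.21 ft/s × 0.3048 = 14.9992 m/s
T = 2 × v₀ × sin(θ) / g = 2 × 14.9992 × sin(60°) / 10.0 = 2 × 14.9992 × 0.866025 / 10.0 = 2.59794 s
T = 2.59794 s / 0.001 = 2598 ms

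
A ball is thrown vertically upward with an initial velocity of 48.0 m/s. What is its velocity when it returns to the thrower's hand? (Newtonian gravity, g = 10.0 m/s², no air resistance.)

By conservation of energy (no air resistance), the ball returns to the throw height with the same speed as launch, but directed downward.
|v_ground| = v₀ = 48.0 m/s
v_ground = 48.0 m/s (downward)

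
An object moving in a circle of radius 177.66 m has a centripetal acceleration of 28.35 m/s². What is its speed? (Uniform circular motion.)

v = √(a_c × r) = √(28.35 × 177.66) = 70.97 m/s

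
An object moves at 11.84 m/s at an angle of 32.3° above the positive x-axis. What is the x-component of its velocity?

vₓ = v cos(θ) = 11.84 × cos(32.3°) = 10.01 m/s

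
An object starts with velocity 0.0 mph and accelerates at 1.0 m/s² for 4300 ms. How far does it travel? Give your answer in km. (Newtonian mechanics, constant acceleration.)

v₀ = 0.0 mph × 0.44704 = 0.0 m/s
t = 4300 ms × 0.001 = 4.3 s
d = v₀ × t + ½ × a × t² = 0.0 × 4.3 + 0.5 × 1.0 × 4.3² = 9.245 m
d = 9.245 m / 1000.0 = 0.009245 km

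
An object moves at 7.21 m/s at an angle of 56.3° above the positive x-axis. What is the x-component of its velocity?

vₓ = v cos(θ) = 7.21 × cos(56.3°) = 4.0 m/s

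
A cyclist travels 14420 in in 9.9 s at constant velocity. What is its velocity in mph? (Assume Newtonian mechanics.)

d = 14420 in × 0.0254 = 366.268 m
v = d / t = 366.268 / 9.9 = 36.9968 m/s
v = 36.9968 m/s / 0.44704 = 82.76 mph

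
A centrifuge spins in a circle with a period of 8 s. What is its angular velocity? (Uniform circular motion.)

ω = 2π/T = 2π/8 = 0.7854 rad/s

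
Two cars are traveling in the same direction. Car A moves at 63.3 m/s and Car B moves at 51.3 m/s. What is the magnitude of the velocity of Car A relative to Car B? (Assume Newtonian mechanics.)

v_rel = |v_A - v_B| = |63.3 - 51.3| = 12.0 m/s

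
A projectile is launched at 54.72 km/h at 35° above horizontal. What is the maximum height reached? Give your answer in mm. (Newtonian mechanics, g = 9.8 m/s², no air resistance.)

v₀ = 54.72 km/h × 0.2777777777777778 = 15.2 m/s
H = v₀² × sin²(θ) / (2g) = 15.2² × sin(35°)² / (2 × 9.8) = 231.04 × 0.32899 / 19.6 = 3.87805 m
H = 3.87805 m / 0.001 = 3878 mm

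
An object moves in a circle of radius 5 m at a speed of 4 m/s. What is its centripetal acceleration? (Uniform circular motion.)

a_c = v²/r = 4²/5 = 16/5 = 3.2 m/s²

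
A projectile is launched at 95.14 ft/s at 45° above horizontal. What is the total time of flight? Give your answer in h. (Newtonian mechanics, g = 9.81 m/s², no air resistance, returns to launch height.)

v₀ = 95.14 ft/s × 0.3048 = 28.9987 m/s
T = 2 × v₀ × sin(θ) / g = 2 × 28.9987 × sin(45°) / 9.81 = 2 × 28.9987 × 0.707107 / 9.81 = 4.18047 s
T = 4.18047 s / 3600.0 = 0.001161 h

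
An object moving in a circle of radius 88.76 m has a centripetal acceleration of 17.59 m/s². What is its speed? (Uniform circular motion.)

v = √(a_c × r) = √(17.59 × 88.76) = 39.51 m/s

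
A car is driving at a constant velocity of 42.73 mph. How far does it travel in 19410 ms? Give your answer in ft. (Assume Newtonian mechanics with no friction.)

v = 42.73 mph × 0.44704 = 19.102 m/s
t = 19410 ms × 0.001 = 19.41 s
d = v × t = 19.102 × 19.41 = 370.77 m
d = 370.77 m / 0.3048 = 1216 ft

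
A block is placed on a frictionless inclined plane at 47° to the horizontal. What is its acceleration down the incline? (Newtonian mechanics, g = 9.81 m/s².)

a = g sin(θ) = 9.81 × sin(47°) = 9.81 × 0.73135 = 7.17 m/s²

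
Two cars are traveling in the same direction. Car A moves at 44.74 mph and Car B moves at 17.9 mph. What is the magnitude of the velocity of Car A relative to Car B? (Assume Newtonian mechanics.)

v_rel = |v_A - v_B| = |44.74 - 17.9| = 26.84 mph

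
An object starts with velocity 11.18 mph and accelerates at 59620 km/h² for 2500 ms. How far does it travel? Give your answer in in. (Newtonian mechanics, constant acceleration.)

v₀ = 11.18 mph × 0.44704 = 4.99791 m/s
a = 59620 km/h² × 7.716049382716049e-05 = 4.60031 m/s²
t = 2500 ms × 0.001 = 2.5 s
d = v₀ × t + ½ × a × t² = 4.99791 × 2.5 + 0.5 × 4.60031 × 2.5² = 26.8707 m
d = 26.8707 m / 0.0254 = 1058 in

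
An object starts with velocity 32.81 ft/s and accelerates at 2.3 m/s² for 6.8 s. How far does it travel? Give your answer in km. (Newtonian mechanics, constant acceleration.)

v₀ = 32.81 ft/s × 0.3048 = 10.0005 m/s
d = v₀ × t + ½ × a × t² = 10.0005 × 6.8 + 0.5 × 2.3 × 6.8² = 121.179 m
d = 121.179 m / 1000.0 = 0.1212 km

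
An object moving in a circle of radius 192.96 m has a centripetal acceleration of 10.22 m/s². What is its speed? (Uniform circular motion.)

v = √(a_c × r) = √(10.22 × 192.96) = 44.41 m/s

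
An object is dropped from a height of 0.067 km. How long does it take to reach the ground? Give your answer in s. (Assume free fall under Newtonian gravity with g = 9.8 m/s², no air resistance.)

h = 0.067 km × 1000.0 = 67.0 m
t = √(2h/g) = √(2 × 67.0 / 9.8) = 3.698 s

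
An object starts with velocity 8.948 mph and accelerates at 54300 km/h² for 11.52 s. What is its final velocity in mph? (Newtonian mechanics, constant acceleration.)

v₀ = 8.948 mph × 0.44704 = 4.00011 m/s
a = 54300 km/h² × 7.716049382716049e-05 = 4.18981 m/s²
v = v₀ + a × t = 4.00011 + 4.18981 × 11.52 = 52.2667 m/s
v = 52.2667 m/s / 0.44704 = 116.9 mph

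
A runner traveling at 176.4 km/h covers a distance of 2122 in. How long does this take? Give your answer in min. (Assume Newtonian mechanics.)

d = 2122 in × 0.0254 = 53.8988 m
v = 176.4 km/h × 0.2777777777777778 = 49.0 m/s
t = d / v = 53.8988 / 49.0 = 1.09998 s
t = 1.09998 s / 60.0 = 0.01833 min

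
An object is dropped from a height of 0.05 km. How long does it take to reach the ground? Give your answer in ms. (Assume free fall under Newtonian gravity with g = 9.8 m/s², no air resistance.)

h = 0.05 km × 1000.0 = 50.0 m
t = √(2h/g) = √(2 × 50.0 / 9.8) = 3.19438 s
t = 3.19438 s / 0.001 = 3194 ms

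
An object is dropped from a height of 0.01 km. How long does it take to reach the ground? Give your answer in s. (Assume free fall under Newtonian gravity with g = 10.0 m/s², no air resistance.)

h = 0.01 km × 1000.0 = 10.0 m
t = √(2h/g) = √(2 × 10.0 / 10.0) = 1.414 s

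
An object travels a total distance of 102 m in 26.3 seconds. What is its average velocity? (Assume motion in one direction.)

v_avg = Δd / Δt = 102 / 26.3 = 3.88 m/s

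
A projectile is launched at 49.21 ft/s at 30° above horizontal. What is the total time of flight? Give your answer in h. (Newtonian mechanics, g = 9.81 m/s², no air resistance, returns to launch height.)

v₀ = 49.21 ft/s × 0.3048 = 14.9992 m/s
T = 2 × v₀ × sin(θ) / g = 2 × 14.9992 × sin(30°) / 9.81 = 2 × 14.9992 × 0.5 / 9.81 = 1.52897 s
T = 1.52897 s / 3600.0 = 0.0004247 h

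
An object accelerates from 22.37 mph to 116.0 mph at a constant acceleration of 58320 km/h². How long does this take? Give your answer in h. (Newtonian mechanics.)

v₀ = 22.37 mph × 0.44704 = 10.0003 m/s
v = 116.0 mph × 0.44704 = 51.8566 m/s
a = 58320 km/h² × 7.716049382716049e-05 = 4.5 m/s²
t = (v - v₀) / a = (51.8566 - 10.0003) / 4.5 = 9.3014 s
t = 9.3014 s / 3600.0 = 0.002584 h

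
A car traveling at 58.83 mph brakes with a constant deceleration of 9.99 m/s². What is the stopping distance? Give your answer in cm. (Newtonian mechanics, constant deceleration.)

v₀ = 58.83 mph × 0.44704 = 26.2994 m/s
d = v₀² / (2a) = 26.2994² / (2 × 9.99) = 691.658 / 19.98 = 34.6175 m
d = 34.6175 m / 0.01 = 3462 cm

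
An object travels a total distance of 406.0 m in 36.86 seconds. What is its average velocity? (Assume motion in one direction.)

v_avg = Δd / Δt = 406.0 / 36.86 = 11.01 m/s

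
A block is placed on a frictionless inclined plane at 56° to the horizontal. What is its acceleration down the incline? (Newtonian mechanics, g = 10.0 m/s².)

a = g sin(θ) = 10.0 × sin(56°) = 10.0 × 0.829 = 8.29 m/s²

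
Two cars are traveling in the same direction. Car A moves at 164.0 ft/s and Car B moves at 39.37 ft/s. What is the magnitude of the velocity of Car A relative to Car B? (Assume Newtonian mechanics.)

v_rel = |v_A - v_B| = |164.0 - 39.37| = 124.63 ft/s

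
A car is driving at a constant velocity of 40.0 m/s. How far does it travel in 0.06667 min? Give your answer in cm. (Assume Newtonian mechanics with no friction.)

t = 0.06667 min × 60.0 = 4.0002 s
d = v × t = 40.0 × 4.0002 = 160.008 m
d = 160.008 m / 0.01 = 16000 cm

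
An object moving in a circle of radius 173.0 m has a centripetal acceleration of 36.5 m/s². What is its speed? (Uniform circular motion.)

v = √(a_c × r) = √(36.5 × 173.0) = 79.46 m/s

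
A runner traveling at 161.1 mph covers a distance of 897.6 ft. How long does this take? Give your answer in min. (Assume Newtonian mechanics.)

d = 897.6 ft × 0.3048 = 273.588 m
v = 161.1 mph × 0.44704 = 72.0181 m/s
t = d / v = 273.588 / 72.0181 = 3.79888 s
t = 3.79888 s / 60.0 = 0.06331 min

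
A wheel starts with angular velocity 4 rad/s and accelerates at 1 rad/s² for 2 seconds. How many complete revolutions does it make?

θ = ω₀t + ½αt² = 4×2 + ½×1×2² = 10.0 rad
Total revolutions = θ/(2π) = 10.0/(2π) = 1.59
Complete revolutions = ⌊1.59⌋ = 1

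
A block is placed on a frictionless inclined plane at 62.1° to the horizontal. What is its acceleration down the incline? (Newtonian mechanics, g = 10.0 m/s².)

a = g sin(θ) = 10.0 × sin(62.1°) = 10.0 × 0.8838 = 8.84 m/s²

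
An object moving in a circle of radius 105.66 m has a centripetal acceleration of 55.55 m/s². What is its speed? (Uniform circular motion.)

v = √(a_c × r) = √(55.55 × 105.66) = 76.61 m/s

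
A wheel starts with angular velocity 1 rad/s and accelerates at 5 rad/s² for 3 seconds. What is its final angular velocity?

ω = ω₀ + αt = 1 + 5 × 3 = 16 rad/s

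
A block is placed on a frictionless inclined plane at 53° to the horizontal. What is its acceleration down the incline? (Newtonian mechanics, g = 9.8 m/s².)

a = g sin(θ) = 9.8 × sin(53°) = 9.8 × 0.7986 = 7.83 m/s²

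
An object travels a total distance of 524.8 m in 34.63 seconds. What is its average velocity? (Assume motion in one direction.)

v_avg = Δd / Δt = 524.8 / 34.63 = 15.15 m/s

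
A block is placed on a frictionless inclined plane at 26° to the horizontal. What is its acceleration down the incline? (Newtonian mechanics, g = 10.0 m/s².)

a = g sin(θ) = 10.0 × sin(26°) = 10.0 × 0.4384 = 4.38 m/s²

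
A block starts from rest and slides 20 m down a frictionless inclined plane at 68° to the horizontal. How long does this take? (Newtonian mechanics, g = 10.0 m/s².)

a = g sin(θ) = 10.0 × sin(68°) = 9.2718 m/s²
t = √(2d/a) = √(2 × 20 / 9.2718) = 2.08 s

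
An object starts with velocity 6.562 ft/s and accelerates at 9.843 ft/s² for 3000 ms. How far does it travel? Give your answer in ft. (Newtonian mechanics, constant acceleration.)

v₀ = 6.562 ft/s × 0.3048 = 2.0001 m/s
a = 9.843 ft/s² × 0.3048 = 3.00015 m/s²
t = 3000 ms × 0.001 = 3.0 s
d = v₀ × t + ½ × a × t² = 2.0001 × 3.0 + 0.5 × 3.00015 × 3.0² = 19.501 m
d = 19.501 m / 0.3048 = 63.98 ft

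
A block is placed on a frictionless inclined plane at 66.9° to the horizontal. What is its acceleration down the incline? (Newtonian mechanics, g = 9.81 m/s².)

a = g sin(θ) = 9.81 × sin(66.9°) = 9.81 × 0.9198 = 9.02 m/s²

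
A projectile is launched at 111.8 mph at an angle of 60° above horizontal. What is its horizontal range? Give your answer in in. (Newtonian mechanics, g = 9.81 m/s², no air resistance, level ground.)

v₀ = 111.8 mph × 0.44704 = 49.9791 m/s
R = v₀² × sin(2θ) / g = 49.9791² × sin(2 × 60°) / 9.81 = 2497.91 × 0.866025 / 9.81 = 220.515 m
R = 220.515 m / 0.0254 = 8682 in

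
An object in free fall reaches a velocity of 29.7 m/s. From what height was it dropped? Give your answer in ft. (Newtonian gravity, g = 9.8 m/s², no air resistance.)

h = v² / (2g) = 29.7² / (2 × 9.8) = 45.0046 m
h = 45.0046 m / 0.3048 = 147.7 ft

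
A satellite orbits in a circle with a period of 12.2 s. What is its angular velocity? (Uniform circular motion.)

ω = 2π/T = 2π/12.2 = 0.515 rad/s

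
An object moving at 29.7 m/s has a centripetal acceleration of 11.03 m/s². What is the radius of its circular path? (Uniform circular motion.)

r = v²/a_c = 29.7²/11.03 = 79.97 m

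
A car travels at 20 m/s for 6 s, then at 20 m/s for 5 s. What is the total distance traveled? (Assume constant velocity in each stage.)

d₁ = v₁t₁ = 20 × 6 = 120 m
d₂ = v₂t₂ = 20 × 5 = 100 m
d_total = 120 + 100 = 220 m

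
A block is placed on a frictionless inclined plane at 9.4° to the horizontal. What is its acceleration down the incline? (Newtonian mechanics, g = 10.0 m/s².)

a = g sin(θ) = 10.0 × sin(9.4°) = 10.0 × 0.1633 = 1.63 m/s²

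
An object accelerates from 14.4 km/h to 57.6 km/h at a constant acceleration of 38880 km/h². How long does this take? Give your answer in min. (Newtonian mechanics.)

v₀ = 14.4 km/h × 0.2777777777777778 = 4.0 m/s
v = 57.6 km/h × 0.2777777777777778 = 16.0 m/s
a = 38880 km/h² × 7.716049382716049e-05 = 3.0 m/s²
t = (v - v₀) / a = (16.0 - 4.0) / 3.0 = 4.0 s
t = 4.0 s / 60.0 = 0.06667 min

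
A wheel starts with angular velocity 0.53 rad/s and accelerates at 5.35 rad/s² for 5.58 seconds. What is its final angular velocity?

ω = ω₀ + αt = 0.53 + 5.35 × 5.58 = 30.38 rad/s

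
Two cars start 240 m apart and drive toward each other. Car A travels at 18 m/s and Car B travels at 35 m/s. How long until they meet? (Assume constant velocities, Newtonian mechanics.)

Combined speed: v_combined = 18 + 35 = 53 m/s
Time to meet: t = d/v_combined = 240/53 = 4.53 s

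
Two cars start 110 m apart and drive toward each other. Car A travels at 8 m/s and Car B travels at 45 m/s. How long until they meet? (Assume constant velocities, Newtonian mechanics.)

Combined speed: v_combined = 8 + 45 = 53 m/s
Time to meet: t = d/v_combined = 110/53 = 2.08 s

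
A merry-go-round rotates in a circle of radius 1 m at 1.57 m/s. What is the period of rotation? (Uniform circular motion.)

T = 2πr/v = 2π×1/1.57 = 4.0 s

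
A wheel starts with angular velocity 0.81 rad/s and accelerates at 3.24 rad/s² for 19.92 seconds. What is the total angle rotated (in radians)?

θ = ω₀t + ½αt² = 0.81×19.92 + ½×3.24×19.92² = 658.96 rad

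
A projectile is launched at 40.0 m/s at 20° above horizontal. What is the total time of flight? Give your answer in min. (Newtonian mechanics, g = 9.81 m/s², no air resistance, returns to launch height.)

T = 2 × v₀ × sin(θ) / g = 2 × 40.0 × sin(20°) / 9.81 = 2 × 40.0 × 0.34202 / 9.81 = 2.78915 s
T = 2.78915 s / 60.0 = 0.04649 min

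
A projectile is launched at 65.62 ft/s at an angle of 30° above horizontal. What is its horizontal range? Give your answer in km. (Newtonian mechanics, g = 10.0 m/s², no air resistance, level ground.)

v₀ = 65.62 ft/s × 0.3048 = 20.001 m/s
R = v₀² × sin(2θ) / g = 20.001² × sin(2 × 30°) / 10.0 = 400.04 × 0.866025 / 10.0 = 34.6445 m
R = 34.6445 m / 1000.0 = 0.03464 km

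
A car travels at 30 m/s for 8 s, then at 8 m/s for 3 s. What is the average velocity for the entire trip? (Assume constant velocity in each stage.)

d₁ = v₁t₁ = 30 × 8 = 240 m
d₂ = v₂t₂ = 8 × 3 = 24 m
d_total = 264 m, t_total = 11 s
v_avg = d_total/t_total = 264/11 = 24.0 m/s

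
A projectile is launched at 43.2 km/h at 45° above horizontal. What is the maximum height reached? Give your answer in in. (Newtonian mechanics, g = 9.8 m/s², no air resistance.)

v₀ = 43.2 km/h × 0.2777777777777778 = 12.0 m/s
H = v₀² × sin²(θ) / (2g) = 12.0² × sin(45°)² / (2 × 9.8) = 144.0 × 0.5 / 19.6 = 3.67347 m
H = 3.67347 m / 0.0254 = 144.6 in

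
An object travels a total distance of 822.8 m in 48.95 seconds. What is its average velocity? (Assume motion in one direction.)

v_avg = Δd / Δt = 822.8 / 48.95 = 16.81 m/s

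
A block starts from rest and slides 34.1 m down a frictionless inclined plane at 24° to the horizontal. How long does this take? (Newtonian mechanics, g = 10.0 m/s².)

a = g sin(θ) = 10.0 × sin(24°) = 4.0674 m/s²
t = √(2d/a) = √(2 × 34.1 / 4.0674) = 4.09 s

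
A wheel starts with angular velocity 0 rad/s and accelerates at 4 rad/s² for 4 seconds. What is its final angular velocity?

ω = ω₀ + αt = 0 + 4 × 4 = 16 rad/s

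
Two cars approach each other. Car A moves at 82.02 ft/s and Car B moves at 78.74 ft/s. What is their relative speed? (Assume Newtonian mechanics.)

v_rel = v_A + v_B = 82.02 + 78.74 = 160.76 ft/s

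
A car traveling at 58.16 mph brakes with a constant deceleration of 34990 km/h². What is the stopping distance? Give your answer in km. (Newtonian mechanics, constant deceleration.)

v₀ = 58.16 mph × 0.44704 = 25.9998 m/s
a = 34990 km/h² × 7.716049382716049e-05 = 2.69985 m/s²
d = v₀² / (2a) = 25.9998² / (2 × 2.69985) = 675.99 / 5.3997 = 125.19 m
d = 125.19 m / 1000.0 = 0.1252 km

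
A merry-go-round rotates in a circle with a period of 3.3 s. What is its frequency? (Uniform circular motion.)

f = 1/T = 1/3.3 = 0.303 Hz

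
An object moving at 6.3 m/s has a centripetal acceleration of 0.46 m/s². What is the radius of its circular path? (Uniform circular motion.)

r = v²/a_c = 6.3²/0.46 = 86.28 m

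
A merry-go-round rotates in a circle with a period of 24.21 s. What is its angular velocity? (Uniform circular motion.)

ω = 2π/T = 2π/24.21 = 0.2595 rad/s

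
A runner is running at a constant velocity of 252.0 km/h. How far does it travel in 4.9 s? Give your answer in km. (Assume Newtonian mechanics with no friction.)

v = 252.0 km/h × 0.2777777777777778 = 70.0 m/s
d = v × t = 70.0 × 4.9 = 343.0 m
d = 343.0 m / 1000.0 = 0.343 km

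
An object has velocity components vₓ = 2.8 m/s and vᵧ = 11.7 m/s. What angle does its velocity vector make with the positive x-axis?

θ = arctan(vᵧ/vₓ) = arctan(11.7/2.8) = 76.54°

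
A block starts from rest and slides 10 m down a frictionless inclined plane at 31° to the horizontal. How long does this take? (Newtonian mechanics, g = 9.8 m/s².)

a = g sin(θ) = 9.8 × sin(31°) = 5.0474 m/s²
t = √(2d/a) = √(2 × 10 / 5.0474) = 1.99 s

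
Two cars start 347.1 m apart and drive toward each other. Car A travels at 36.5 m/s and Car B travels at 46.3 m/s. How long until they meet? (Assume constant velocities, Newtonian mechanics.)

Combined speed: v_combined = 36.5 + 46.3 = 82.8 m/s
Time to meet: t = d/v_combined = 347.1/82.8 = 4.19 s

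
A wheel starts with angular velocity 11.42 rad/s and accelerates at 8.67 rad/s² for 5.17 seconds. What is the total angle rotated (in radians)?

θ = ω₀t + ½αt² = 11.42×5.17 + ½×8.67×5.17² = 174.91 rad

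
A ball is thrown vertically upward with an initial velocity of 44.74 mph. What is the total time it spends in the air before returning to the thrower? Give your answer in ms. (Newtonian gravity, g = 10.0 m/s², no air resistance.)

v₀ = 44.74 mph × 0.44704 = 20.0006 m/s
t_total = 2 × v₀ / g = 2 × 20.0006 / 10.0 = 4.00012 s
t_total = 4.00012 s / 0.001 = 4000 ms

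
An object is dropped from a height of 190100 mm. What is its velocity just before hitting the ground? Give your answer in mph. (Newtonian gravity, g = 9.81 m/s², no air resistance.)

h = 190100 mm × 0.001 = 190.1 m
v = √(2gh) = √(2 × 9.81 × 190.1) = 61.0718 m/s
v = 61.0718 m/s / 0.44704 = 136.6 mph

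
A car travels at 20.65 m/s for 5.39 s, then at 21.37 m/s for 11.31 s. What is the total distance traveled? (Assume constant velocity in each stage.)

d₁ = v₁t₁ = 20.65 × 5.39 = 111.3035 m
d₂ = v₂t₂ = 21.37 × 11.31 = 241.6947 m
d_total = 111.3035 + 241.6947 = 353.0 m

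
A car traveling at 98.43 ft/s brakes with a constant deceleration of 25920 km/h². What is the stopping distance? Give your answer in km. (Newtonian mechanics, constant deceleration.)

v₀ = 98.43 ft/s × 0.3048 = 30.0015 m/s
a = 25920 km/h² × 7.716049382716049e-05 = 2.0 m/s²
d = v₀² / (2a) = 30.0015² / (2 × 2.0) = 900.09 / 4.0 = 225.023 m
d = 225.023 m / 1000.0 = 0.225 km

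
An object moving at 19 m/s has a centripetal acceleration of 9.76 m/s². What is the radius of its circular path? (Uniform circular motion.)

r = v²/a_c = 19²/9.76 = 36.99 m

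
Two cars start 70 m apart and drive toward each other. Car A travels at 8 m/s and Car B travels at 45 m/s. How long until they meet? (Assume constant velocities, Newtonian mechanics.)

Combined speed: v_combined = 8 + 45 = 53 m/s
Time to meet: t = d/v_combined = 70/53 = 1.32 s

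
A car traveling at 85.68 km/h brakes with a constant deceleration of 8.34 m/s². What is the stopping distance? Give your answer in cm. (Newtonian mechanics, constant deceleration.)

v₀ = 85.68 km/h × 0.2777777777777778 = 23.8 m/s
d = v₀² / (2a) = 23.8² / (2 × 8.34) = 566.44 / 16.68 = 33.9592 m
d = 33.9592 m / 0.01 = 3396 cm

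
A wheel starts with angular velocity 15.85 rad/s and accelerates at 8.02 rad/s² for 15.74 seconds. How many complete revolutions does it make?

θ = ω₀t + ½αt² = 15.85×15.74 + ½×8.02×15.74² = 1242.946876 rad
Total revolutions = θ/(2π) = 1242.946876/(2π) = 197.82
Complete revolutions = ⌊197.82⌋ = 197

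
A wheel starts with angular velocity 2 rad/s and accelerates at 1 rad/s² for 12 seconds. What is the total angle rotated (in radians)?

θ = ω₀t + ½αt² = 2×12 + ½×1×12² = 96.0 rad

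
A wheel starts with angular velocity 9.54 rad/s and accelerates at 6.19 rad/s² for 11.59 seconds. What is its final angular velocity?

ω = ω₀ + αt = 9.54 + 6.19 × 11.59 = 81.28 rad/s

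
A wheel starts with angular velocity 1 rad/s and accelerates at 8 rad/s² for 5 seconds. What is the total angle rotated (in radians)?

θ = ω₀t + ½αt² = 1×5 + ½×8×5² = 105.0 rad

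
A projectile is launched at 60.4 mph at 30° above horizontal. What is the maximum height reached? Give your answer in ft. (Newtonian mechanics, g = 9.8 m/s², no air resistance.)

v₀ = 60.4 mph × 0.44704 = 27.0012 m/s
H = v₀² × sin²(θ) / (2g) = 27.0012² × sin(30°)² / (2 × 9.8) = 729.065 × 0.25 / 19.6 = 9.2993 m
H = 9.2993 m / 0.3048 = 30.51 ft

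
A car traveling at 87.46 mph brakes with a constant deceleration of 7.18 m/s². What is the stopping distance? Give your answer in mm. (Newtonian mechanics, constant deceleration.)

v₀ = 87.46 mph × 0.44704 = 39.0981 m/s
d = v₀² / (2a) = 39.0981² / (2 × 7.18) = 1528.66 / 14.36 = 106.453 m
d = 106.453 m / 0.001 = 106500 mm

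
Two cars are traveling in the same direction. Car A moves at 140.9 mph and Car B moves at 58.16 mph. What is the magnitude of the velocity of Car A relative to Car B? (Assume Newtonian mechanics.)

v_rel = |v_A - v_B| = |140.9 - 58.16| = 82.74 mph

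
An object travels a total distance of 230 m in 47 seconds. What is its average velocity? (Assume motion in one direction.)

v_avg = Δd / Δt = 230 / 47 = 4.89 m/s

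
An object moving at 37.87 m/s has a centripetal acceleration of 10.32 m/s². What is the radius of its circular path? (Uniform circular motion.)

r = v²/a_c = 37.87²/10.32 = 138.97 m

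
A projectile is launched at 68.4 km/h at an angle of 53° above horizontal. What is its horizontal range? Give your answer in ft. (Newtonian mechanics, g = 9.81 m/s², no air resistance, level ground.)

v₀ = 68.4 km/h × 0.2777777777777778 = 19.0 m/s
R = v₀² × sin(2θ) / g = 19.0² × sin(2 × 53°) / 9.81 = 361.0 × 0.961262 / 9.81 = 35.3737 m
R = 35.3737 m / 0.3048 = 116.1 ft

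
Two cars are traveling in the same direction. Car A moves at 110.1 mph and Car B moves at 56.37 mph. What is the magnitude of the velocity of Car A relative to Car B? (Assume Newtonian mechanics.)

v_rel = |v_A - v_B| = |110.1 - 56.37| = 53.73 mph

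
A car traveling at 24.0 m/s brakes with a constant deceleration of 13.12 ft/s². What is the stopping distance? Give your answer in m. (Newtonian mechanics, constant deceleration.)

a = 13.12 ft/s² × 0.3048 = 3.99898 m/s²
d = v₀² / (2a) = 24.0² / (2 × 3.99898) = 576.0 / 7.99796 = 72.02 m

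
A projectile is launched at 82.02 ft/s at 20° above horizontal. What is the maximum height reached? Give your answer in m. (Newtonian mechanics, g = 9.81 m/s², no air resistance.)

v₀ = 82.02 ft/s × 0.3048 = 24.9997 m/s
H = v₀² × sin²(θ) / (2g) = 24.9997² × sin(20°)² / (2 × 9.81) = 624.985 × 0.116978 / 19.62 = 3.726 m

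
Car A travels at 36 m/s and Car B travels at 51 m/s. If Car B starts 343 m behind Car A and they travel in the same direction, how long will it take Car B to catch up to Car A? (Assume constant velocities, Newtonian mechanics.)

Relative speed: v_rel = 51 - 36 = 15 m/s
Time to catch: t = d₀/v_rel = 343/15 = 22.87 s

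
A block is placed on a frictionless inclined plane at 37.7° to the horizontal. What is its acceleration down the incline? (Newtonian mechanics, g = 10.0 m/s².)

a = g sin(θ) = 10.0 × sin(37.7°) = 10.0 × 0.6115 = 6.12 m/s²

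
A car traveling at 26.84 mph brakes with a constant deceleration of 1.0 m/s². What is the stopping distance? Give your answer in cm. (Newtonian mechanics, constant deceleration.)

v₀ = 26.84 mph × 0.44704 = 11.9986 m/s
d = v₀² / (2a) = 11.9986² / (2 × 1.0) = 143.966 / 2.0 = 71.983 m
d = 71.983 m / 0.01 = 7198 cm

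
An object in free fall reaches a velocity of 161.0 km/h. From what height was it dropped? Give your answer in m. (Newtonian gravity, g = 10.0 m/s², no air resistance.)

v = 161.0 km/h × 0.2777777777777778 = 44.7222 m/s
h = v² / (2g) = 44.7222² / (2 × 10.0) = 100.0 m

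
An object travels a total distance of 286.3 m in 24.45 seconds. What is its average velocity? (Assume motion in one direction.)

v_avg = Δd / Δt = 286.3 / 24.45 = 11.71 m/s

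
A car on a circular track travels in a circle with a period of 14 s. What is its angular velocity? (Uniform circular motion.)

ω = 2π/T = 2π/14 = 0.4488 rad/s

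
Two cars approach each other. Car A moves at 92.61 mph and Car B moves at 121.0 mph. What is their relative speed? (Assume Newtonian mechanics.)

v_rel = v_A + v_B = 92.61 + 121.0 = 213.61 mph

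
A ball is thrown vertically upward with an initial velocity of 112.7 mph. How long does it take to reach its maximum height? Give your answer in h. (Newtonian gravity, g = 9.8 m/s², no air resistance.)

v₀ = 112.7 mph × 0.44704 = 50.3814 m/s
t_up = v₀ / g = 50.3814 / 9.8 = 5.14096 s
t_up = 5.14096 s / 3600.0 = 0.001428 h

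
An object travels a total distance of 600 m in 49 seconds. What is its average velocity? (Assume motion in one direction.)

v_avg = Δd / Δt = 600 / 49 = 12.24 m/s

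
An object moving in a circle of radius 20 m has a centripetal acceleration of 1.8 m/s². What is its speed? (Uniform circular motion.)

v = √(a_c × r) = √(1.8 × 20) = 6.0 m/s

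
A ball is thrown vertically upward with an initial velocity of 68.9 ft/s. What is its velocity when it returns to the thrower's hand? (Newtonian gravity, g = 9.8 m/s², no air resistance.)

By conservation of energy (no air resistance), the ball returns to the throw height with the same speed as launch, but directed downward.
|v_ground| = v₀ = 68.9 ft/s
v_ground = 68.9 ft/s (downward)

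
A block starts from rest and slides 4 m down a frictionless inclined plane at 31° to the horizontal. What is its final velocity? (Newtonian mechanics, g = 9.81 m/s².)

a = g sin(θ) = 9.81 × sin(31°) = 5.0525 m/s²
v = √(2ad) = √(2 × 5.0525 × 4) = 6.36 m/s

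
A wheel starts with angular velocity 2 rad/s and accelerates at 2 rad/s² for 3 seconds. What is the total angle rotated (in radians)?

θ = ω₀t + ½αt² = 2×3 + ½×2×3² = 15.0 rad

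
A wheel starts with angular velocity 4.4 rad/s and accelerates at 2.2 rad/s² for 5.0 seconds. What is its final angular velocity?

ω = ω₀ + αt = 4.4 + 2.2 × 5.0 = 15.4 rad/s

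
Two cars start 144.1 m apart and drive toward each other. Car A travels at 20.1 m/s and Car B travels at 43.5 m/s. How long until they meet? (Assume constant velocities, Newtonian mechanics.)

Combined speed: v_combined = 20.1 + 43.5 = 63.6 m/s
Time to meet: t = d/v_combined = 144.1/63.6 = 2.27 s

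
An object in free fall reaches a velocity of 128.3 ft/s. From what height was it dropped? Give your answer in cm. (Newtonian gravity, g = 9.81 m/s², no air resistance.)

v = 128.3 ft/s × 0.3048 = 39.1058 m/s
h = v² / (2g) = 39.1058² / (2 × 9.81) = 77.9441 m
h = 77.9441 m / 0.01 = 7794 cm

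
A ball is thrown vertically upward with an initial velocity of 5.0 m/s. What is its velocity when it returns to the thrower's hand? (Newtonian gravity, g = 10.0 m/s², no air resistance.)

By conservation of energy (no air resistance), the ball returns to the throw height with the same speed as launch, but directed downward.
|v_ground| = v₀ = 5.0 m/s
v_ground = 5.0 m/s (downward)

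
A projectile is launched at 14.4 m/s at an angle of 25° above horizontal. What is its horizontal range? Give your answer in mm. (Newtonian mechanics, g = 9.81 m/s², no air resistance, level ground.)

R = v₀² × sin(2θ) / g = 14.4² × sin(2 × 25°) / 9.81 = 207.36 × 0.766044 / 9.81 = 16.1923 m
R = 16.1923 m / 0.001 = 16190 mm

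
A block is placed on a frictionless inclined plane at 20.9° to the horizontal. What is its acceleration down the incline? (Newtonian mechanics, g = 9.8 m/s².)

a = g sin(θ) = 9.8 × sin(20.9°) = 9.8 × 0.3567 = 3.5 m/s²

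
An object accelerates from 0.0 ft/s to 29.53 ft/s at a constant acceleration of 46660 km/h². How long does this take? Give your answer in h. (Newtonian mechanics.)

v₀ = 0.0 ft/s × 0.3048 = 0.0 m/s
v = 29.53 ft/s × 0.3048 = 9.00074 m/s
a = 46660 km/h² × 7.716049382716049e-05 = 3.60031 m/s²
t = (v - v₀) / a = (9.00074 - 0.0) / 3.60031 = 2.49999 s
t = 2.49999 s / 3600.0 = 0.0006944 h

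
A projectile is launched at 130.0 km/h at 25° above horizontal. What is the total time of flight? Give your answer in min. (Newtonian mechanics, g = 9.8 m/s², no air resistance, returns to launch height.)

v₀ = 130.0 km/h × 0.2777777777777778 = 36.1111 m/s
T = 2 × v₀ × sin(θ) / g = 2 × 36.1111 × sin(25°) / 9.8 = 2 × 36.1111 × 0.422618 / 9.8 = 3.11453 s
T = 3.11453 s / 60.0 = 0.05191 min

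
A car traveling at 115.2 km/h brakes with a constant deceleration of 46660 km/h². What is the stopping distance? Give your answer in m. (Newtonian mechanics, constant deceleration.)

v₀ = 115.2 km/h × 0.2777777777777778 = 32.0 m/s
a = 46660 km/h² × 7.716049382716049e-05 = 3.60031 m/s²
d = v₀² / (2a) = 32.0² / (2 × 3.60031) = 1024.0 / 7.20062 = 142.2 m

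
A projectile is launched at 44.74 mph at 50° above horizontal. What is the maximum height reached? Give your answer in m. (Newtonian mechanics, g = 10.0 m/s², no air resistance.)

v₀ = 44.74 mph × 0.44704 = 20.0006 m/s
H = v₀² × sin²(θ) / (2g) = 20.0006² × sin(50°)² / (2 × 10.0) = 400.024 × 0.586824 / 20.0 = 11.74 m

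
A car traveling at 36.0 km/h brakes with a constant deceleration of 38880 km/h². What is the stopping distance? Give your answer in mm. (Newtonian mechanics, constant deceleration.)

v₀ = 36.0 km/h × 0.2777777777777778 = 10.0 m/s
a = 38880 km/h² × 7.716049382716049e-05 = 3.0 m/s²
d = v₀² / (2a) = 10.0² / (2 × 3.0) = 100.0 / 6.0 = 16.6667 m
d = 16.6667 m / 0.001 = 16670 mm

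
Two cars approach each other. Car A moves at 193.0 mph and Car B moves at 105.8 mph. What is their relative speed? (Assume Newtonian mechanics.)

v_rel = v_A + v_B = 193.0 + 105.8 = 298.8 mph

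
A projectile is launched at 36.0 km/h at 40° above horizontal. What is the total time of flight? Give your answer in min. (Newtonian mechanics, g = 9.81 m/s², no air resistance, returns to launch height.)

v₀ = 36.0 km/h × 0.2777777777777778 = 10.0 m/s
T = 2 × v₀ × sin(θ) / g = 2 × 10.0 × sin(40°) / 9.81 = 2 × 10.0 × 0.642788 / 9.81 = 1.31048 s
T = 1.31048 s / 60.0 = 0.02184 min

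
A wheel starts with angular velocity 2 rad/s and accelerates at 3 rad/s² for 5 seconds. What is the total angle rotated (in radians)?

θ = ω₀t + ½αt² = 2×5 + ½×3×5² = 47.5 rad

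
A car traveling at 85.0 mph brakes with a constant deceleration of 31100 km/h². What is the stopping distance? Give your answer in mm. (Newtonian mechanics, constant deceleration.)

v₀ = 85.0 mph × 0.44704 = 37.9984 m/s
a = 31100 km/h² × 7.716049382716049e-05 = 2.39969 m/s²
d = v₀² / (2a) = 37.9984² / (2 × 2.39969) = 1443.88 / 4.79938 = 300.847 m
d = 300.847 m / 0.001 = 300800 mm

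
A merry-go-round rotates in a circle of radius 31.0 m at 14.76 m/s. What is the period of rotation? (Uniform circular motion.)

T = 2πr/v = 2π×31.0/14.76 = 13.2 s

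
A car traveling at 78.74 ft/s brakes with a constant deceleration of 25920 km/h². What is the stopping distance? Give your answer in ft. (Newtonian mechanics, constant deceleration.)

v₀ = 78.74 ft/s × 0.3048 = 24.0 m/s
a = 25920 km/h² × 7.716049382716049e-05 = 2.0 m/s²
d = v₀² / (2a) = 24.0² / (2 × 2.0) = 576.0 / 4.0 = 144.0 m
d = 144.0 m / 0.3048 = 472.4 ft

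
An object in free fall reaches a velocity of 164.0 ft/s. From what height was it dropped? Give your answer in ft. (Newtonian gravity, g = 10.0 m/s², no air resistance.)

v = 164.0 ft/s × 0.3048 = 49.9872 m/s
h = v² / (2g) = 49.9872² / (2 × 10.0) = 124.936 m
h = 124.936 m / 0.3048 = 409.9 ft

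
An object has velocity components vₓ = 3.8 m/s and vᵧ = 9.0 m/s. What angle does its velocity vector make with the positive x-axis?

θ = arctan(vᵧ/vₓ) = arctan(9.0/3.8) = 67.11°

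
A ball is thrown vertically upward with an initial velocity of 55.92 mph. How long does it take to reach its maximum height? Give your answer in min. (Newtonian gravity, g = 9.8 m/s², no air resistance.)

v₀ = 55.92 mph × 0.44704 = 24.9985 m/s
t_up = v₀ / g = 24.9985 / 9.8 = 2.55087 s
t_up = 2.55087 s / 60.0 = 0.04251 min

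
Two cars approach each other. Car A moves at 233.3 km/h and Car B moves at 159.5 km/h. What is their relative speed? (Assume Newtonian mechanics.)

v_rel = v_A + v_B = 233.3 + 159.5 = 392.8 km/h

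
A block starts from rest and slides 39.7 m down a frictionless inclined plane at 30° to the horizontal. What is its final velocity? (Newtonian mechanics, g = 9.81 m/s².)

a = g sin(θ) = 9.81 × sin(30°) = 4.905 m/s²
v = √(2ad) = √(2 × 4.905 × 39.7) = 19.73 m/s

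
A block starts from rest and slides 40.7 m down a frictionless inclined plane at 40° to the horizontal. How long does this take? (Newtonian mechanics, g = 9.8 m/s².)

a = g sin(θ) = 9.8 × sin(40°) = 6.2993 m/s²
t = √(2d/a) = √(2 × 40.7 / 6.2993) = 3.59 s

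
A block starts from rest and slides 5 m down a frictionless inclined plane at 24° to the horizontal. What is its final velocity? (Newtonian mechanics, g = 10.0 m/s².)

a = g sin(θ) = 10.0 × sin(24°) = 4.0674 m/s²
v = √(2ad) = √(2 × 4.0674 × 5) = 6.38 m/s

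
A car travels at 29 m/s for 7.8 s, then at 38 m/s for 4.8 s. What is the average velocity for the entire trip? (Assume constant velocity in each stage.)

d₁ = v₁t₁ = 29 × 7.8 = 226.2 m
d₂ = v₂t₂ = 38 × 4.8 = 182.4 m
d_total = 408.6 m, t_total = 12.6 s
v_avg = d_total/t_total = 408.6/12.6 = 32.43 m/s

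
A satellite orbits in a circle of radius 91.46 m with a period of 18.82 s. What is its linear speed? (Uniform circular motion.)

v = 2πr/T = 2π×91.46/18.82 = 30.53 m/s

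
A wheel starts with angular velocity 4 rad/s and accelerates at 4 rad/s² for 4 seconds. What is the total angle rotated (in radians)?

θ = ω₀t + ½αt² = 4×4 + ½×4×4² = 48.0 rad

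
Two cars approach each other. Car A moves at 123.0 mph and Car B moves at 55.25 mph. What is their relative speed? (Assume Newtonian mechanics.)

v_rel = v_A + v_B = 123.0 + 55.25 = 178.25 mph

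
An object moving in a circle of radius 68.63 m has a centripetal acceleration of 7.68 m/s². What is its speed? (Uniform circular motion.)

v = √(a_c × r) = √(7.68 × 68.63) = 22.96 m/s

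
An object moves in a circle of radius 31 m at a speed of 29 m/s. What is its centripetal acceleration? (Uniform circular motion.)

a_c = v²/r = 29²/31 = 841/31 = 27.13 m/s²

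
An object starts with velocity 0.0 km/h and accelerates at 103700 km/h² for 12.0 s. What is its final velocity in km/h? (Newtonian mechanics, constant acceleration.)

v₀ = 0.0 km/h × 0.2777777777777778 = 0.0 m/s
a = 103700 km/h² × 7.716049382716049e-05 = 8.00154 m/s²
v = v₀ + a × t = 0.0 + 8.00154 × 12.0 = 96.0185 m/s
v = 96.0185 m/s / 0.2777777777777778 = 345.7 km/h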